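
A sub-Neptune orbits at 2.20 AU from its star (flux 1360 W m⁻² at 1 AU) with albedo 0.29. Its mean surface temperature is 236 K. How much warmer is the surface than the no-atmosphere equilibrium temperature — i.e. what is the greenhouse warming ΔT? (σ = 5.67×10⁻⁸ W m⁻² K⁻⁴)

ΔT ≈ 63.8 K

S = 1360/2.20² = 281.0 W m⁻².
T_eq = [S(1−A)/(4σ)]^(1/4) = [281.0×0.71/(4×5.67×10⁻⁸)]^(1/4) = 172.2 K.
ΔT = T_surf − T_eq = 236 − 172.2.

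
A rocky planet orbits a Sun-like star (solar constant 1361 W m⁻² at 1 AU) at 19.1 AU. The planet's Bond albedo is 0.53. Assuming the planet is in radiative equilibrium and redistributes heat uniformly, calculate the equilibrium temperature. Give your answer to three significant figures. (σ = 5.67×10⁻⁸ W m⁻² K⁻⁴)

Flux at 19.1 AU: S = 1361/19.1² = 3.73 W m⁻².
Energy balance: absorbed = emitted ⇒ πR²·S(1−A) = 4πR²·σT_eq⁴, so T_eq⁴ = S(1−A)/(4σ).
T_eq = [3.73 × 0.47 / (4 × 5.67×10⁻⁸)]^(1/4) = (7.73×10⁶)^(1/4) = 52.7 K.

T_eq ≈ 52.7 K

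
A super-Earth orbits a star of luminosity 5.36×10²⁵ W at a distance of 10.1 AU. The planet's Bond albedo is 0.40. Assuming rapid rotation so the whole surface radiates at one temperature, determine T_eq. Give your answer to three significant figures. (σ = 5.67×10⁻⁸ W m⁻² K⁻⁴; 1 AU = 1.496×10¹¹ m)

d = 10.1 AU = 1.51×10¹² m.
Flux: S = L/(4πd²) = 5.36×10²⁵/(4π×(1.51×10¹²)²) = 1.87 W m⁻².
Energy balance: absorbed = emitted ⇒ πR²·S(1−A) = 4πR²·σT_eq⁴, so T_eq⁴ = S(1−A)/(4σ).
T_eq = [1.87 × 0.60 / (4 × 5.67×10⁻⁸)]^(1/4) = (4.94×10⁶)^(1/4) = 47.2 K.

T_eq ≈ 47.2 K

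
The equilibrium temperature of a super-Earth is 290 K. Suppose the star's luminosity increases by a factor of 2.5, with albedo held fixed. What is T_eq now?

T_eq ∝ L^(1/4) · d^(−1/2).
T′ = 290 × 2.5^(1/4) = 365 K.

T_eq ≈ 365 K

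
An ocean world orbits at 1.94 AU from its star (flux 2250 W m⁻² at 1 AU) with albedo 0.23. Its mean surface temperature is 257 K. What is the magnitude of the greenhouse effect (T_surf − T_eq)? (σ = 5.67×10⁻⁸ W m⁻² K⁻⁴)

S = 2250/1.94² = 597.8 W m⁻².
T_eq = [S(1−A)/(4σ)]^(1/4) = [597.8×0.77/(4×5.67×10⁻⁸)]^(1/4) = 212.3 K.
ΔT = T_surf − T_eq = 257 − 212.3.

ΔT ≈ 44.7 K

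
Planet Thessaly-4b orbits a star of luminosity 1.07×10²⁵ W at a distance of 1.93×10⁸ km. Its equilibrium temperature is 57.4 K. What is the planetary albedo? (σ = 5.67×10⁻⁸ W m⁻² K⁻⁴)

d = 1.93×10⁸ km = 1.93×10¹¹ m.
Flux: S = L/(4πd²) = 1.07×10²⁵/(4π×(1.93×10¹¹)²) = 22.9 W m⁻².
From T_eq⁴ = S(1−A)/(4σ): 1−A = 4σT_eq⁴/S.
1−A = 4 × 5.67×10⁻⁸ × (57.4)⁴ / 22.9 = 0.108.

A ≈ 0.89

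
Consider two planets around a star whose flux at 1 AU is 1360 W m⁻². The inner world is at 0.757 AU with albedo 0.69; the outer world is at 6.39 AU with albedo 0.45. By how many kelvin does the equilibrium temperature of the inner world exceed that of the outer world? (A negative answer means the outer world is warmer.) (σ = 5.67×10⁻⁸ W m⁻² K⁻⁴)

ΔT ≈ 143.9 K

T_eq = [S₀(1−A)/(4σd²)]^(1/4), so T ∝ (1−A)^(1/4) / √d.
T₁ = [1360×0.31/(4×5.67×10⁻⁸×0.757²)]^(1/4) = 238.65 K.
T₂ = [1360×0.55/(4×5.67×10⁻⁸×6.39²)]^(1/4) = 94.80 K.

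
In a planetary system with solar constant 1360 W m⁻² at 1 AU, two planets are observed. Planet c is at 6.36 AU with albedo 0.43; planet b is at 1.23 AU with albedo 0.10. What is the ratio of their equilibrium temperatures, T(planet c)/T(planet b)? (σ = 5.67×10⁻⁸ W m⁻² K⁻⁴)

T₁/T₂ ≈ 0.392

T_eq = [S₀(1−A)/(4σd²)]^(1/4), so T ∝ (1−A)^(1/4) / √d.
T₁ = [1360×0.57/(4×5.67×10⁻⁸×6.36²)]^(1/4) = 95.88 K.
T₂ = [1360×0.90/(4×5.67×10⁻⁸×1.23²)]^(1/4) = 244.39 K.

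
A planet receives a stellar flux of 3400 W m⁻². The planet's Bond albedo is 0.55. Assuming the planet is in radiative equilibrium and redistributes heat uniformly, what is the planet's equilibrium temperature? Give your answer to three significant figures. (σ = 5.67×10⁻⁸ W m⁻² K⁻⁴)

Energy balance: absorbed = emitted ⇒ πR²·S(1−A) = 4πR²·σT_eq⁴, so T_eq⁴ = S(1−A)/(4σ).
T_eq = [3400 × 0.45 / (4 × 5.67×10⁻⁸)]^(1/4) = (6.75×10⁹)^(1/4) = 287 K.

T_eq ≈ 287 K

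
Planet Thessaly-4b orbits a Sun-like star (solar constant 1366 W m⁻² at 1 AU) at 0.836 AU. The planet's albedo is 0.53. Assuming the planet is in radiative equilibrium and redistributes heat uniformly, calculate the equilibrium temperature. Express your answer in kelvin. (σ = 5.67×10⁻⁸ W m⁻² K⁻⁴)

T_eq ≈ 252 K

Flux at 0.836 AU: S = 1366/0.836² = 1950 W m⁻².
Energy balance: absorbed = emitted ⇒ πR²·S(1−A) = 4πR²·σT_eq⁴, so T_eq⁴ = S(1−A)/(4σ).
T_eq = [1950 × 0.47 / (4 × 5.67×10⁻⁸)]^(1/4) = (4.05×10⁹)^(1/4) = 252 K.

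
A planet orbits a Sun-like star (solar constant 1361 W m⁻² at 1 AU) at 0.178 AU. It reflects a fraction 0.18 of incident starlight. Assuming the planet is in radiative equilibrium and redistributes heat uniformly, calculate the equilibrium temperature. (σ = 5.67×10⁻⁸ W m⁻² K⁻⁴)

T_eq ≈ 628 K

Flux at 0.178 AU: S = 1361/0.178² = 4.30×10⁴ W m⁻².
Energy balance: absorbed = emitted ⇒ πR²·S(1−A) = 4πR²·σT_eq⁴, so T_eq⁴ = S(1−A)/(4σ).
T_eq = [4.30×10⁴ × 0.82 / (4 × 5.67×10⁻⁸)]^(1/4) = (1.55×10¹¹)^(1/4) = 628 K.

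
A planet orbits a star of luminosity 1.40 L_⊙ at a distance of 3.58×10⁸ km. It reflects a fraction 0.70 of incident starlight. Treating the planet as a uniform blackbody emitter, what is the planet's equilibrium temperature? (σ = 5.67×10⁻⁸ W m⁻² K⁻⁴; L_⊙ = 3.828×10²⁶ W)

T_eq ≈ 145 K

d = 3.58×10⁸ km = 3.58×10¹¹ m.
L = 1.40 × 3.828×10²⁶ = 5.36×10²⁶ W.
Flux: S = L/(4πd²) = 5.36×10²⁶/(4π×(3.58×10¹¹)²) = 333 W m⁻².
Energy balance: absorbed = emitted ⇒ πR²·S(1−A) = 4πR²·σT_eq⁴, so T_eq⁴ = S(1−A)/(4σ).
T_eq = [333 × 0.30 / (4 × 5.67×10⁻⁸)]^(1/4) = (4.40×10⁸)^(1/4) = 145 K.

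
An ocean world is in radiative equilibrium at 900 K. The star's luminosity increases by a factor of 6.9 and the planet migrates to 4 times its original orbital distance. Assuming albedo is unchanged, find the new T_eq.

T_eq ≈ 729 K

T_eq ∝ L^(1/4) · d^(−1/2).
T′ = 900 × 6.9^(1/4) / 4^(1/2) = 729 K.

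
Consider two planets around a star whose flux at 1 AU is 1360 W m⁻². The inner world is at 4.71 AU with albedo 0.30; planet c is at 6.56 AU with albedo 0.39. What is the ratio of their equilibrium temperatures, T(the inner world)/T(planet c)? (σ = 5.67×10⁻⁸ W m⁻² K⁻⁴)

T_eq = [S₀(1−A)/(4σd²)]^(1/4), so T ∝ (1−A)^(1/4) / √d.
T₁ = [1360×0.70/(4×5.67×10⁻⁸×4.71²)]^(1/4) = 117.28 K.
T₂ = [1360×0.61/(4×5.67×10⁻⁸×6.56²)]^(1/4) = 96.02 K.

T₁/T₂ ≈ 1.221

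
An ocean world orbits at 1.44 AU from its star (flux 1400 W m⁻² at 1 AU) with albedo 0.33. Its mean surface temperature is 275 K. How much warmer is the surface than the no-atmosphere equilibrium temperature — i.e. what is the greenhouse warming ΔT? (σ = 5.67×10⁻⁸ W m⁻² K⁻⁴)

S = 1400/1.44² = 675.2 W m⁻².
T_eq = [S(1−A)/(4σ)]^(1/4) = [675.2×0.67/(4×5.67×10⁻⁸)]^(1/4) = 211.3 K.
ΔT = T_surf − T_eq = 275 − 211.3.

ΔT ≈ 63.7 K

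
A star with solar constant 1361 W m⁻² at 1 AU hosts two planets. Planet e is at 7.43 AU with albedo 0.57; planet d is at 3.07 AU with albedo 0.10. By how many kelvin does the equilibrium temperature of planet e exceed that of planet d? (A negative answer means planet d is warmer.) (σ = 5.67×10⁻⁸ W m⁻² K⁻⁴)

ΔT ≈ -72.0 K

T_eq = [S₀(1−A)/(4σd²)]^(1/4), so T ∝ (1−A)^(1/4) / √d.
T₁ = [1361×0.43/(4×5.67×10⁻⁸×7.43²)]^(1/4) = 82.68 K.
T₂ = [1361×0.90/(4×5.67×10⁻⁸×3.07²)]^(1/4) = 154.72 K.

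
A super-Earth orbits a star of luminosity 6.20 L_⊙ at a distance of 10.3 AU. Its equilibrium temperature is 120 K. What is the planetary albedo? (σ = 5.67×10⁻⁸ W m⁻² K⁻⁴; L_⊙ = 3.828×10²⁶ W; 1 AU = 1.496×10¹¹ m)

d = 10.3 AU = 1.54×10¹² m.
L = 6.20 × 3.828×10²⁶ = 2.37×10²⁷ W.
Flux: S = L/(4πd²) = 2.37×10²⁷/(4π×(1.54×10¹²)²) = 79.5 W m⁻².
From T_eq⁴ = S(1−A)/(4σ): 1−A = 4σT_eq⁴/S.
1−A = 4 × 5.67×10⁻⁸ × (120)⁴ / 79.5 = 0.591.

A ≈ 0.41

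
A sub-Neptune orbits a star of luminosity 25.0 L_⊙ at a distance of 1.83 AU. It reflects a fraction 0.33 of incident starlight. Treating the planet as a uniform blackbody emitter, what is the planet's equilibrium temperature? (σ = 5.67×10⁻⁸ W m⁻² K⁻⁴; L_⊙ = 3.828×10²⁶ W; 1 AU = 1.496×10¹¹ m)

T_eq ≈ 416 K

d = 1.83 AU = 2.74×10¹¹ m.
L = 25.0 × 3.828×10²⁶ = 9.57×10²⁷ W.
Flux: S = L/(4πd²) = 9.57×10²⁷/(4π×(2.74×10¹¹)²) = 1.02×10⁴ W m⁻².
Energy balance: absorbed = emitted ⇒ πR²·S(1−A) = 4πR²·σT_eq⁴, so T_eq⁴ = S(1−A)/(4σ).
T_eq = [1.02×10⁴ × 0.67 / (4 × 5.67×10⁻⁸)]^(1/4) = (3.00×10¹⁰)^(1/4) = 416 K.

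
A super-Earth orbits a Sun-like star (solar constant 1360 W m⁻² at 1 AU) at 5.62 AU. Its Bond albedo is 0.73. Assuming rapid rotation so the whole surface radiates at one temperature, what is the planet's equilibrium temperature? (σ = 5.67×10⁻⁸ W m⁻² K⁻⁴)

T_eq ≈ 84.6 K

Flux at 5.62 AU: S = 1360/5.62² = 43.1 W m⁻².
Energy balance: absorbed = emitted ⇒ πR²·S(1−A) = 4πR²·σT_eq⁴, so T_eq⁴ = S(1−A)/(4σ).
T_eq = [43.1 × 0.27 / (4 × 5.67×10⁻⁸)]^(1/4) = (5.13×10⁷)^(1/4) = 84.6 K.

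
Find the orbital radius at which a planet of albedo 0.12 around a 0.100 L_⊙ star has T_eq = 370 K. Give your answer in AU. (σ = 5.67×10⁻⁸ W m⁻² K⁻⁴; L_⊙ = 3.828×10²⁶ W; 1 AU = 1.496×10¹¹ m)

d ≈ 0.168 AU

L = 0.100 × 3.828×10²⁶ = 3.83×10²⁵ W.
From T_eq⁴ = L(1−A)/(16πσd²): d = √[L(1−A)/(16πσT_eq⁴)].
d = √[3.83×10²⁵ × 0.88 / (16π × 5.67×10⁻⁸ × (370)⁴)] = 2.51×10¹⁰ m = 0.168 AU.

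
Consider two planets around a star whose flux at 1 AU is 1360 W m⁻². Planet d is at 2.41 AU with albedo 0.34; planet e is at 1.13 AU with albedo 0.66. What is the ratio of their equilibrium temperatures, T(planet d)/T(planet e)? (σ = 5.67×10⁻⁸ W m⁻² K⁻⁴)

T₁/T₂ ≈ 0.808

T_eq = [S₀(1−A)/(4σd²)]^(1/4), so T ∝ (1−A)^(1/4) / √d.
T₁ = [1360×0.66/(4×5.67×10⁻⁸×2.41²)]^(1/4) = 161.57 K.
T₂ = [1360×0.34/(4×5.67×10⁻⁸×1.13²)]^(1/4) = 199.90 K.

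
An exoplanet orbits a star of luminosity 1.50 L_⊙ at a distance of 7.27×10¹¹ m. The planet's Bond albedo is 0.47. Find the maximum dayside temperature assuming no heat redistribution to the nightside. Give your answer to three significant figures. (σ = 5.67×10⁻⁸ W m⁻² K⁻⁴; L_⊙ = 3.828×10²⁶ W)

T_ss ≈ 169 K

L = 1.50 × 3.828×10²⁶ = 5.74×10²⁶ W.
Flux: S = L/(4πd²) = 5.74×10²⁶/(4π×(7.27×10¹¹)²) = 86.5 W m⁻².
With no redistribution each surface element balances locally: S(1−A) = σT⁴.
T = [86.5 × 0.53 / 5.67×10⁻⁸]^(1/4) = (8.08×10⁸)^(1/4) = 169 K.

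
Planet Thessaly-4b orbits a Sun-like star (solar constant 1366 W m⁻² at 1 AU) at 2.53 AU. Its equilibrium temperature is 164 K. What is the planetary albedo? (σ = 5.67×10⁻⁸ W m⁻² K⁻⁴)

A ≈ 0.23

Flux at 2.53 AU: S = 1366/2.53² = 213 W m⁻².
From T_eq⁴ = S(1−A)/(4σ): 1−A = 4σT_eq⁴/S.
1−A = 4 × 5.67×10⁻⁸ × (164)⁴ / 213 = 0.769.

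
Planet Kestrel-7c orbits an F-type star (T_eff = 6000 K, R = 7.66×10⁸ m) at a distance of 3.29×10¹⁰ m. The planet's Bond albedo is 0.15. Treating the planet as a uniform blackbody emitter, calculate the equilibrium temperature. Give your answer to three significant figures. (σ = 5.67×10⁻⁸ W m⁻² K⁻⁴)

T_eq ≈ 622 K

L = 4πR_⋆²σT_⋆⁴ = 4π(7.66×10⁸)² × 5.67×10⁻⁸ × (6000)⁴ = 5.42×10²⁶ W.
S = L/(4πd²) = 3.98×10⁴ W m⁻².
Energy balance: absorbed = emitted ⇒ πR²·S(1−A) = 4πR²·σT_eq⁴, so T_eq⁴ = S(1−A)/(4σ).
T_eq = [3.98×10⁴ × 0.85 / (4 × 5.67×10⁻⁸)]^(1/4) = (1.49×10¹¹)^(1/4) = 622 K.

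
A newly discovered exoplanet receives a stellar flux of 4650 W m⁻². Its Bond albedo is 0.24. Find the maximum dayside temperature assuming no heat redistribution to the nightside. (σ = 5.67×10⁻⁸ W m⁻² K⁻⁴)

T_ss ≈ 500 K

With no redistribution each surface element balances locally: S(1−A) = σT⁴.
T = [4650 × 0.76 / 5.67×10⁻⁸]^(1/4) = (6.23×10¹⁰)^(1/4) = 500 K.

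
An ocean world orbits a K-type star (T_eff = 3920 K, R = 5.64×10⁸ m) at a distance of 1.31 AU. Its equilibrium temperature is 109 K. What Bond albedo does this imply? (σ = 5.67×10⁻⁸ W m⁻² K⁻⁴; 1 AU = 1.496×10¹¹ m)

A ≈ 0.71

d = 1.31 AU = 1.96×10¹¹ m.
L = 4πR_⋆²σT_⋆⁴ = 4π(5.64×10⁸)² × 5.67×10⁻⁸ × (3920)⁴ = 5.35×10²⁵ W.
S = L/(4πd²) = 111 W m⁻².
From T_eq⁴ = S(1−A)/(4σ): 1−A = 4σT_eq⁴/S.
1−A = 4 × 5.67×10⁻⁸ × (109)⁴ / 111 = 0.289.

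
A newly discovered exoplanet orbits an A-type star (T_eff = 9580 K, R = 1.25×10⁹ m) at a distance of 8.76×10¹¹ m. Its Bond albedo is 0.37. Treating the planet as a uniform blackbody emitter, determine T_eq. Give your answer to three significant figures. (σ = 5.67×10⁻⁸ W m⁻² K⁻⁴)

L = 4πR_⋆²σT_⋆⁴ = 4π(1.25×10⁹)² × 5.67×10⁻⁸ × (9580)⁴ = 9.38×10²⁷ W.
S = L/(4πd²) = 972 W m⁻².
Energy balance: absorbed = emitted ⇒ πR²·S(1−A) = 4πR²·σT_eq⁴, so T_eq⁴ = S(1−A)/(4σ).
T_eq = [972 × 0.63 / (4 × 5.67×10⁻⁸)]^(1/4) = (2.70×10⁹)^(1/4) = 228 K.

T_eq ≈ 228 K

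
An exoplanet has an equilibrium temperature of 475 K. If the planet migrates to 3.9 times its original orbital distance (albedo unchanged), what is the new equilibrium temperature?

T_eq ∝ L^(1/4) · d^(−1/2).
T′ = 475 / 3.9^(1/2) = 241 K.

T_eq ≈ 241 K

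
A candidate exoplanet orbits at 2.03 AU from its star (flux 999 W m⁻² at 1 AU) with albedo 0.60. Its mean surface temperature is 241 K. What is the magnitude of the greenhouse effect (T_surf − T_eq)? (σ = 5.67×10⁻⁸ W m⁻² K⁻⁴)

ΔT ≈ 97.2 K

S = 999/2.03² = 242.4 W m⁻².
T_eq = [S(1−A)/(4σ)]^(1/4) = [242.4×0.40/(4×5.67×10⁻⁸)]^(1/4) = 143.8 K.
ΔT = T_surf − T_eq = 241 − 143.8.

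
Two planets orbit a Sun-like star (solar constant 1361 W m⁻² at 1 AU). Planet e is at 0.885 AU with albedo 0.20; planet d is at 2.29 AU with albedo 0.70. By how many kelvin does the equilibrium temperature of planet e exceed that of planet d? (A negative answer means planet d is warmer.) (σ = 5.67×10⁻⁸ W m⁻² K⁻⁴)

ΔT ≈ 143.7 K

T_eq = [S₀(1−A)/(4σd²)]^(1/4), so T ∝ (1−A)^(1/4) / √d.
T₁ = [1361×0.80/(4×5.67×10⁻⁸×0.885²)]^(1/4) = 279.80 K.
T₂ = [1361×0.30/(4×5.67×10⁻⁸×2.29²)]^(1/4) = 136.12 K.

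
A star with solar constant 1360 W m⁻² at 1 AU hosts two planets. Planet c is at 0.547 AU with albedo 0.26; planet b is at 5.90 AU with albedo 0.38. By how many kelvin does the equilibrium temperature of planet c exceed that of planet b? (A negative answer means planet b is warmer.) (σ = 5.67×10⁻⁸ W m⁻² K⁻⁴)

ΔT ≈ 247.3 K

T_eq = [S₀(1−A)/(4σd²)]^(1/4), so T ∝ (1−A)^(1/4) / √d.
T₁ = [1360×0.74/(4×5.67×10⁻⁸×0.547²)]^(1/4) = 348.97 K.
T₂ = [1360×0.62/(4×5.67×10⁻⁸×5.90²)]^(1/4) = 101.66 K.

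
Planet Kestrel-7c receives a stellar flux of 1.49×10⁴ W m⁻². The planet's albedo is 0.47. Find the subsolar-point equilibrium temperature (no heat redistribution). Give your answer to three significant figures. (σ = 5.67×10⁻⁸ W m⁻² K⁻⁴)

T_ss ≈ 611 K

At the subsolar point the surface absorbs S(1−A) and emits σT⁴ per unit area — no factor of 4, since only the local patch is in balance.
T = [1.49×10⁴ × 0.53 / 5.67×10⁻⁸]^(1/4) = (1.39×10¹¹)^(1/4) = 611 K.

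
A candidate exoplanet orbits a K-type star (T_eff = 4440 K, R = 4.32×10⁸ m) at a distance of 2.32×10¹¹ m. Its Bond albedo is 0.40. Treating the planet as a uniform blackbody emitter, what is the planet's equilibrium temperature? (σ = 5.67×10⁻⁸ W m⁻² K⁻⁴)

T_eq ≈ 119 K

L = 4πR_⋆²σT_⋆⁴ = 4π(4.32×10⁸)² × 5.67×10⁻⁸ × (4440)⁴ = 5.17×10²⁵ W.
S = L/(4πd²) = 76.4 W m⁻².
Energy balance: absorbed = emitted ⇒ πR²·S(1−A) = 4πR²·σT_eq⁴, so T_eq⁴ = S(1−A)/(4σ).
T_eq = [76.4 × 0.60 / (4 × 5.67×10⁻⁸)]^(1/4) = (2.02×10⁸)^(1/4) = 119 K.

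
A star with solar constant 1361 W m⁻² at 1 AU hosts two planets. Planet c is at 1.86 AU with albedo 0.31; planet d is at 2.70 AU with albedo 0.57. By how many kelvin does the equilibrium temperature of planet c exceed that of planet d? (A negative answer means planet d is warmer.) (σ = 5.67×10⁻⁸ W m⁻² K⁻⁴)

T_eq = [S₀(1−A)/(4σd²)]^(1/4), so T ∝ (1−A)^(1/4) / √d.
T₁ = [1361×0.69/(4×5.67×10⁻⁸×1.86²)]^(1/4) = 186.00 K.
T₂ = [1361×0.43/(4×5.67×10⁻⁸×2.70²)]^(1/4) = 137.16 K.

ΔT ≈ 48.8 K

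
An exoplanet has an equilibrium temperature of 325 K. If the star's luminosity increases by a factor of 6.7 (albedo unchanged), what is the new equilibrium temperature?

T_eq ∝ L^(1/4) · d^(−1/2).
T′ = 325 × 6.7^(1/4) = 523 K.

T_eq ≈ 523 K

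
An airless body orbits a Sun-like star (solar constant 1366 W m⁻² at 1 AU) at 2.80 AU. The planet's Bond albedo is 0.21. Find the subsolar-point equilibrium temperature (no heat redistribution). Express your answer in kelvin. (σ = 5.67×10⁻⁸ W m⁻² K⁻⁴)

Flux at 2.80 AU: S = 1366/2.80² = 174 W m⁻².
At the subsolar point the surface absorbs S(1−A) and emits σT⁴ per unit area — no factor of 4, since only the local patch is in balance.
T = [174 × 0.79 / 5.67×10⁻⁸]^(1/4) = (2.43×10⁹)^(1/4) = 222 K.

T_ss ≈ 222 K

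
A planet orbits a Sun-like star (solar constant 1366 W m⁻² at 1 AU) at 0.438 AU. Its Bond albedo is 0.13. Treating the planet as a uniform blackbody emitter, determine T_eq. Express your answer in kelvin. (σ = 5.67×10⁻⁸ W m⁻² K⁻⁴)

T_eq ≈ 407 K

Flux at 0.438 AU: S = 1366/0.438² = 7120 W m⁻².
Energy balance: absorbed = emitted ⇒ πR²·S(1−A) = 4πR²·σT_eq⁴, so T_eq⁴ = S(1−A)/(4σ).
T_eq = [7120 × 0.87 / (4 × 5.67×10⁻⁸)]^(1/4) = (2.73×10¹⁰)^(1/4) = 407 K.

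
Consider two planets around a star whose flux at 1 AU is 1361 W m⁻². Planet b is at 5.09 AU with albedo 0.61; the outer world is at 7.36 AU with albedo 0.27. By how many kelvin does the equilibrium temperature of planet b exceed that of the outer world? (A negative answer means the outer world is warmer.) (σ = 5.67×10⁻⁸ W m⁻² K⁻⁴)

ΔT ≈ 2.7 K

T_eq = [S₀(1−A)/(4σd²)]^(1/4), so T ∝ (1−A)^(1/4) / √d.
T₁ = [1361×0.39/(4×5.67×10⁻⁸×5.09²)]^(1/4) = 97.49 K.
T₂ = [1361×0.73/(4×5.67×10⁻⁸×7.36²)]^(1/4) = 94.83 K.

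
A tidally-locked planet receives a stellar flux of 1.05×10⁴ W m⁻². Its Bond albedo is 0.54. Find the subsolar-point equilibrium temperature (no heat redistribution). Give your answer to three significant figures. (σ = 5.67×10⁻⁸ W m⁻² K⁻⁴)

T_ss ≈ 540 K

At the subsolar point the surface absorbs S(1−A) and emits σT⁴ per unit area — no factor of 4, since only the local patch is in balance.
T = [1.05×10⁴ × 0.46 / 5.67×10⁻⁸]^(1/4) = (8.52×10¹⁰)^(1/4) = 540 K.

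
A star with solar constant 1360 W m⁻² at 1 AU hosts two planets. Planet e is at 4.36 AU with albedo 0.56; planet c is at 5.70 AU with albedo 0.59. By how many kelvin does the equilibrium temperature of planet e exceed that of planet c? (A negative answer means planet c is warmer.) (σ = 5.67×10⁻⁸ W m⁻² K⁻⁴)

T_eq = [S₀(1−A)/(4σd²)]^(1/4), so T ∝ (1−A)^(1/4) / √d.
T₁ = [1360×0.44/(4×5.67×10⁻⁸×4.36²)]^(1/4) = 108.54 K.
T₂ = [1360×0.41/(4×5.67×10⁻⁸×5.70²)]^(1/4) = 93.27 K.

ΔT ≈ 15.3 K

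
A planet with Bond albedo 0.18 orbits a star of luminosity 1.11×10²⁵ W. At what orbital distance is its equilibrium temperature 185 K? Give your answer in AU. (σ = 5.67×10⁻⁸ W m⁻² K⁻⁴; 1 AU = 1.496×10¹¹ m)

From T_eq⁴ = L(1−A)/(16πσd²): d = √[L(1−A)/(16πσT_eq⁴)].
d = √[1.11×10²⁵ × 0.82 / (16π × 5.67×10⁻⁸ × (185)⁴)] = 5.22×10¹⁰ m = 0.349 AU.

d ≈ 0.349 AU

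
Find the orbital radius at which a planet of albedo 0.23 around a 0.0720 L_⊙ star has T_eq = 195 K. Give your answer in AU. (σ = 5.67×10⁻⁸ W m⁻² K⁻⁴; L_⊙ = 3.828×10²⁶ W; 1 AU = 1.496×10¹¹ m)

L = 0.0720 × 3.828×10²⁶ = 2.76×10²⁵ W.
From T_eq⁴ = L(1−A)/(16πσd²): d = √[L(1−A)/(16πσT_eq⁴)].
d = √[2.76×10²⁵ × 0.77 / (16π × 5.67×10⁻⁸ × (195)⁴)] = 7.18×10¹⁰ m = 0.480 AU.

d ≈ 0.480 AU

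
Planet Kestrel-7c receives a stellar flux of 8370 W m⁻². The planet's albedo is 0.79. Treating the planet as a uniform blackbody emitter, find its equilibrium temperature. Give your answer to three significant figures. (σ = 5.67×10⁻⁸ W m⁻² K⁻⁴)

T_eq ≈ 297 K

Energy balance: absorbed = emitted ⇒ πR²·S(1−A) = 4πR²·σT_eq⁴, so T_eq⁴ = S(1−A)/(4σ).
T_eq = [8370 × 0.21 / (4 × 5.67×10⁻⁸)]^(1/4) = (7.75×10⁹)^(1/4) = 297 K.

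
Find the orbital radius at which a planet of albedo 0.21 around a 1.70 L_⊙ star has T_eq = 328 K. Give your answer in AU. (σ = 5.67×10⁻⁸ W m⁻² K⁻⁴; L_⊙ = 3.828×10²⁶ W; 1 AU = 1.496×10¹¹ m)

L = 1.70 × 3.828×10²⁶ = 6.51×10²⁶ W.
From T_eq⁴ = L(1−A)/(16πσd²): d = √[L(1−A)/(16πσT_eq⁴)].
d = √[6.51×10²⁶ × 0.79 / (16π × 5.67×10⁻⁸ × (328)⁴)] = 1.25×10¹¹ m = 0.834 AU.

d ≈ 0.834 AU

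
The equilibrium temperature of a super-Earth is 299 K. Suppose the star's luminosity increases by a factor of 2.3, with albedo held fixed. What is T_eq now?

T_eq ≈ 368 K

T_eq ∝ L^(1/4) · d^(−1/2).
T′ = 299 × 2.3^(1/4) = 368 K.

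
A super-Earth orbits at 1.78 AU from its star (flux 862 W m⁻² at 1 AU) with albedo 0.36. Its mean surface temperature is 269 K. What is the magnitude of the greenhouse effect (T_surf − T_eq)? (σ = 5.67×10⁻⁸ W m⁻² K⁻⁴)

S = 862/1.78² = 272.1 W m⁻².
T_eq = [S(1−A)/(4σ)]^(1/4) = [272.1×0.64/(4×5.67×10⁻⁸)]^(1/4) = 166.5 K.
ΔT = T_surf − T_eq = 269 − 166.5.

ΔT ≈ 102.5 K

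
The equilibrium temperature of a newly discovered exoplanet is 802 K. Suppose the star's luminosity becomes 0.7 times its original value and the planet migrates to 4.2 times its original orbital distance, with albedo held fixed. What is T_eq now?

T_eq ∝ L^(1/4) · d^(−1/2).
T′ = 802 × 0.7^(1/4) / 4.2^(1/2) = 358 K.

T_eq ≈ 358 K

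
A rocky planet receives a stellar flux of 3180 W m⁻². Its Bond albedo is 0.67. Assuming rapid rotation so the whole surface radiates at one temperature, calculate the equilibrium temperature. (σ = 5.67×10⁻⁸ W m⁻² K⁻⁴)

T_eq ≈ 261 K

Energy balance: absorbed = emitted ⇒ πR²·S(1−A) = 4πR²·σT_eq⁴, so T_eq⁴ = S(1−A)/(4σ).
T_eq = [3180 × 0.33 / (4 × 5.67×10⁻⁸)]^(1/4) = (4.63×10⁹)^(1/4) = 261 K.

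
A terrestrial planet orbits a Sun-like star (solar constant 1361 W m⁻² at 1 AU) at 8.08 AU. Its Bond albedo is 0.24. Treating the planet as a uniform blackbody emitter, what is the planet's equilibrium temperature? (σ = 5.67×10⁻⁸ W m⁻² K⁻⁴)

Flux at 8.08 AU: S = 1361/8.08² = 20.8 W m⁻².
Energy balance: absorbed = emitted ⇒ πR²·S(1−A) = 4πR²·σT_eq⁴, so T_eq⁴ = S(1−A)/(4σ).
T_eq = [20.8 × 0.76 / (4 × 5.67×10⁻⁸)]^(1/4) = (6.99×10⁷)^(1/4) = 91.4 K.

T_eq ≈ 91.4 K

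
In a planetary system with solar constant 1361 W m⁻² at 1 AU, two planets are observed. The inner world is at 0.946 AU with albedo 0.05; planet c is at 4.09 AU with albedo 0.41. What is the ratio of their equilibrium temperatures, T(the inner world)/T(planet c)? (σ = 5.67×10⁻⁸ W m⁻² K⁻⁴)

T_eq = [S₀(1−A)/(4σd²)]^(1/4), so T ∝ (1−A)^(1/4) / √d.
T₁ = [1361×0.95/(4×5.67×10⁻⁸×0.946²)]^(1/4) = 282.51 K.
T₂ = [1361×0.59/(4×5.67×10⁻⁸×4.09²)]^(1/4) = 120.62 K.

T₁/T₂ ≈ 2.342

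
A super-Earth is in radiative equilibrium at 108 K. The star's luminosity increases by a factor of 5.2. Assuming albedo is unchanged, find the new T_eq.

T_eq ∝ L^(1/4) · d^(−1/2).
T′ = 108 × 5.2^(1/4) = 163 K.

T_eq ≈ 163 K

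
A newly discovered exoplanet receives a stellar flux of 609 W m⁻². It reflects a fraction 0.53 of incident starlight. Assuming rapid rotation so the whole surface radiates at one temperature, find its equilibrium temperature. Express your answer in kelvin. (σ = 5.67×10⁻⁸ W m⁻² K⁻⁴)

Energy balance: absorbed = emitted ⇒ πR²·S(1−A) = 4πR²·σT_eq⁴, so T_eq⁴ = S(1−A)/(4σ).
T_eq = [609 × 0.47 / (4 × 5.67×10⁻⁸)]^(1/4) = (1.26×10⁹)^(1/4) = 188 K.

T_eq ≈ 188 K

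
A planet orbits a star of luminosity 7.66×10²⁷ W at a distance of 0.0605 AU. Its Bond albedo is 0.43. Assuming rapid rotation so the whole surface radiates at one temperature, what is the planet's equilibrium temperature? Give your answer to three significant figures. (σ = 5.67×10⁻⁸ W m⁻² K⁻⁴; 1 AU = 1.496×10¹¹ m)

T_eq ≈ 2080 K

d = 0.0605 AU = 9.05×10⁹ m.
Flux: S = L/(4πd²) = 7.66×10²⁷/(4π×(9.05×10⁹)²) = 7.44×10⁶ W m⁻².
Energy balance: absorbed = emitted ⇒ πR²·S(1−A) = 4πR²·σT_eq⁴, so T_eq⁴ = S(1−A)/(4σ).
T_eq = [7.44×10⁶ × 0.57 / (4 × 5.67×10⁻⁸)]^(1/4) = (1.87×10¹³)^(1/4) = 2080 K.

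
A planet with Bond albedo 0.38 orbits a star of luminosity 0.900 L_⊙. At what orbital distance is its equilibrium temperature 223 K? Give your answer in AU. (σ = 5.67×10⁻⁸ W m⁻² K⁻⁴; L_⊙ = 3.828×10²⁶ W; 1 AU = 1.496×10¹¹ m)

d ≈ 1.16 AU

L = 0.900 × 3.828×10²⁶ = 3.45×10²⁶ W.
From T_eq⁴ = L(1−A)/(16πσd²): d = √[L(1−A)/(16πσT_eq⁴)].
d = √[3.45×10²⁶ × 0.62 / (16π × 5.67×10⁻⁸ × (223)⁴)] = 1.74×10¹¹ m = 1.16 AU.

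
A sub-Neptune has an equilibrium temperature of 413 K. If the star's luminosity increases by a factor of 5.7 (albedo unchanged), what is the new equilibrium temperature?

T_eq ≈ 638 K

T_eq ∝ L^(1/4) · d^(−1/2).
T′ = 413 × 5.7^(1/4) = 638 K.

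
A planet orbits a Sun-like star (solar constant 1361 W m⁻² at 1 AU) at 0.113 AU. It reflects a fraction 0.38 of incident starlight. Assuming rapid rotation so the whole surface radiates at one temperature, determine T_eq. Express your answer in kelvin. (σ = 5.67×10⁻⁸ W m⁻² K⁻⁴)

Flux at 0.113 AU: S = 1361/0.113² = 1.07×10⁵ W m⁻².
Energy balance: absorbed = emitted ⇒ πR²·S(1−A) = 4πR²·σT_eq⁴, so T_eq⁴ = S(1−A)/(4σ).
T_eq = [1.07×10⁵ × 0.62 / (4 × 5.67×10⁻⁸)]^(1/4) = (2.91×10¹¹)^(1/4) = 735 K.

T_eq ≈ 735 K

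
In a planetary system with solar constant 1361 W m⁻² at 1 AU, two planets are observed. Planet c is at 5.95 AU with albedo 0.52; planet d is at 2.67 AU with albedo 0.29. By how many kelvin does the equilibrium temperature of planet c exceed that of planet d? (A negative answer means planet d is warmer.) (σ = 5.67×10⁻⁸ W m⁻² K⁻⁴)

ΔT ≈ -61.4 K

T_eq = [S₀(1−A)/(4σd²)]^(1/4), so T ∝ (1−A)^(1/4) / √d.
T₁ = [1361×0.48/(4×5.67×10⁻⁸×5.95²)]^(1/4) = 94.97 K.
T₂ = [1361×0.71/(4×5.67×10⁻⁸×2.67²)]^(1/4) = 156.36 K.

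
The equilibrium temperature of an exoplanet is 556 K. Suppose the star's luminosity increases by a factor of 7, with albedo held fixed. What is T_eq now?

T_eq ∝ L^(1/4) · d^(−1/2).
T′ = 556 × 7^(1/4) = 904 K.

T_eq ≈ 904 K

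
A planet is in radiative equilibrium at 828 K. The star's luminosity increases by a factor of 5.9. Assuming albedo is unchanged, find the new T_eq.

T_eq ≈ 1290 K

T_eq ∝ L^(1/4) · d^(−1/2).
T′ = 828 × 5.9^(1/4) = 1290 K.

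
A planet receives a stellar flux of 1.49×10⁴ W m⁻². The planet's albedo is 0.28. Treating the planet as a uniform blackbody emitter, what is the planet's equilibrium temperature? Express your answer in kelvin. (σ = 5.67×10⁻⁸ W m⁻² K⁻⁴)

T_eq ≈ 466 K

Energy balance: absorbed = emitted ⇒ πR²·S(1−A) = 4πR²·σT_eq⁴, so T_eq⁴ = S(1−A)/(4σ).
T_eq = [1.49×10⁴ × 0.72 / (4 × 5.67×10⁻⁸)]^(1/4) = (4.73×10¹⁰)^(1/4) = 466 K.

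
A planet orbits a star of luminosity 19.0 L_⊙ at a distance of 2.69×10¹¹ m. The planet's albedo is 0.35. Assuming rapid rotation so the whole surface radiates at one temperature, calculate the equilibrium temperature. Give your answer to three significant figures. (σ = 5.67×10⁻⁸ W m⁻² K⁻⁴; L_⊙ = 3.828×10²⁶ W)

T_eq ≈ 389 K

L = 19.0 × 3.828×10²⁶ = 7.27×10²⁷ W.
Flux: S = L/(4πd²) = 7.27×10²⁷/(4π×(2.69×10¹¹)²) = 8000 W m⁻².
Energy balance: absorbed = emitted ⇒ πR²·S(1−A) = 4πR²·σT_eq⁴, so T_eq⁴ = S(1−A)/(4σ).
T_eq = [8000 × 0.65 / (4 × 5.67×10⁻⁸)]^(1/4) = (2.29×10¹⁰)^(1/4) = 389 K.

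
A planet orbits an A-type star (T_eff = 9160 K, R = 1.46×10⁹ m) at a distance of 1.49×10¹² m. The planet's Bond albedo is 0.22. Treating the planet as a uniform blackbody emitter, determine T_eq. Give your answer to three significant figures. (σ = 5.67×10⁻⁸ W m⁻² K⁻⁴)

L = 4πR_⋆²σT_⋆⁴ = 4π(1.46×10⁹)² × 5.67×10⁻⁸ × (9160)⁴ = 1.07×10²⁸ W.
S = L/(4πd²) = 383 W m⁻².
Energy balance: absorbed = emitted ⇒ πR²·S(1−A) = 4πR²·σT_eq⁴, so T_eq⁴ = S(1−A)/(4σ).
T_eq = [383 × 0.78 / (4 × 5.67×10⁻⁸)]^(1/4) = (1.32×10⁹)^(1/4) = 191 K.

T_eq ≈ 191 K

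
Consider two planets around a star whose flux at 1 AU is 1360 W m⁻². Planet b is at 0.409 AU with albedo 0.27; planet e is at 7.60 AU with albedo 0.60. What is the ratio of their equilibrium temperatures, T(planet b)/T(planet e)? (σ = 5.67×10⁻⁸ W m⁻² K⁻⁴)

T₁/T₂ ≈ 5.010

T_eq = [S₀(1−A)/(4σd²)]^(1/4), so T ∝ (1−A)^(1/4) / √d.
T₁ = [1360×0.73/(4×5.67×10⁻⁸×0.409²)]^(1/4) = 402.20 K.
T₂ = [1360×0.40/(4×5.67×10⁻⁸×7.60²)]^(1/4) = 80.28 K.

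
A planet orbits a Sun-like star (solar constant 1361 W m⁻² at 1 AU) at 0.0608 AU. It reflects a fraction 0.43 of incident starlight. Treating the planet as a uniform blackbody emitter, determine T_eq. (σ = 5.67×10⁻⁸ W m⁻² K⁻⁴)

T_eq ≈ 981 K

Flux at 0.0608 AU: S = 1361/0.0608² = 3.68×10⁵ W m⁻².
Energy balance: absorbed = emitted ⇒ πR²·S(1−A) = 4πR²·σT_eq⁴, so T_eq⁴ = S(1−A)/(4σ).
T_eq = [3.68×10⁵ × 0.57 / (4 × 5.67×10⁻⁸)]^(1/4) = (9.25×10¹¹)^(1/4) = 981 K.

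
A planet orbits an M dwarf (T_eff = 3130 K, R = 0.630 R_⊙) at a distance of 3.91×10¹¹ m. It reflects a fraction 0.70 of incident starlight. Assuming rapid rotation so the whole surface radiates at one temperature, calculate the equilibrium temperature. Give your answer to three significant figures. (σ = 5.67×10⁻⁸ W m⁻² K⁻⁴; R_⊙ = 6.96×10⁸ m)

T_eq ≈ 54.9 K

R_⋆ = 0.630 × 6.96×10⁸ = 4.38×10⁸ m.
L = 4πR_⋆²σT_⋆⁴ = 4π(4.38×10⁸)² × 5.67×10⁻⁸ × (3130)⁴ = 1.31×10²⁵ W.
S = L/(4πd²) = 6.84 W m⁻².
Energy balance: absorbed = emitted ⇒ πR²·S(1−A) = 4πR²·σT_eq⁴, so T_eq⁴ = S(1−A)/(4σ).
T_eq = [6.84 × 0.30 / (4 × 5.67×10⁻⁸)]^(1/4) = (9.05×10⁶)^(1/4) = 54.9 K.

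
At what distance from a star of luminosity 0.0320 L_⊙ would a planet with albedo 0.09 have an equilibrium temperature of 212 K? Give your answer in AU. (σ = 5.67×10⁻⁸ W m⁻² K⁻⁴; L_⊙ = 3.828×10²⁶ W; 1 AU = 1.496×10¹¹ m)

d ≈ 0.294 AU

L = 0.0320 × 3.828×10²⁶ = 1.22×10²⁵ W.
From T_eq⁴ = L(1−A)/(16πσd²): d = √[L(1−A)/(16πσT_eq⁴)].
d = √[1.22×10²⁵ × 0.91 / (16π × 5.67×10⁻⁸ × (212)⁴)] = 4.40×10¹⁰ m = 0.294 AU.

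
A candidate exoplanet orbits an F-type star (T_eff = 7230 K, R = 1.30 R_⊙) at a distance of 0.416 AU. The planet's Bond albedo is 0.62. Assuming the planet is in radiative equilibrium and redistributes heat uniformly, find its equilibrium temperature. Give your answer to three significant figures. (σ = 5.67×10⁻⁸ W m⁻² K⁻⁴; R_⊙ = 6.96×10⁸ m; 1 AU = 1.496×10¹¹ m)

T_eq ≈ 484 K

R_⋆ = 1.30 × 6.96×10⁸ = 9.05×10⁸ m.
d = 0.416 AU = 6.22×10¹⁰ m.
L = 4πR_⋆²σT_⋆⁴ = 4π(9.05×10⁸)² × 5.67×10⁻⁸ × (7230)⁴ = 1.59×10²⁷ W.
S = L/(4πd²) = 3.27×10⁴ W m⁻².
Energy balance: absorbed = emitted ⇒ πR²·S(1−A) = 4πR²·σT_eq⁴, so T_eq⁴ = S(1−A)/(4σ).
T_eq = [3.27×10⁴ × 0.38 / (4 × 5.67×10⁻⁸)]^(1/4) = (5.49×10¹⁰)^(1/4) = 484 K.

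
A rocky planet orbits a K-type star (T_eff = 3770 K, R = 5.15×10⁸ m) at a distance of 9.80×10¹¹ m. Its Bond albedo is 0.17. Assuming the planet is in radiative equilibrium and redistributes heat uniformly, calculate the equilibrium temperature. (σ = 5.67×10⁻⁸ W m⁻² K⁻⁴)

T_eq ≈ 58.3 K

L = 4πR_⋆²σT_⋆⁴ = 4π(5.15×10⁸)² × 5.67×10⁻⁸ × (3770)⁴ = 3.82×10²⁵ W.
S = L/(4πd²) = 3.16 W m⁻².
Energy balance: absorbed = emitted ⇒ πR²·S(1−A) = 4πR²·σT_eq⁴, so T_eq⁴ = S(1−A)/(4σ).
T_eq = [3.16 × 0.83 / (4 × 5.67×10⁻⁸)]^(1/4) = (1.16×10⁷)^(1/4) = 58.3 K.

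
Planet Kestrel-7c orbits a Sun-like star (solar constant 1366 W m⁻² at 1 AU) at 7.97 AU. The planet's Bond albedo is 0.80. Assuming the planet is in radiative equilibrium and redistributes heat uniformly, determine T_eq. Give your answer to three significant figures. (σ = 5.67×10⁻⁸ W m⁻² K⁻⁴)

T_eq ≈ 66.0 K

Flux at 7.97 AU: S = 1366/7.97² = 21.5 W m⁻².
Energy balance: absorbed = emitted ⇒ πR²·S(1−A) = 4πR²·σT_eq⁴, so T_eq⁴ = S(1−A)/(4σ).
T_eq = [21.5 × 0.20 / (4 × 5.67×10⁻⁸)]^(1/4) = (1.90×10⁷)^(1/4) = 66.0 K.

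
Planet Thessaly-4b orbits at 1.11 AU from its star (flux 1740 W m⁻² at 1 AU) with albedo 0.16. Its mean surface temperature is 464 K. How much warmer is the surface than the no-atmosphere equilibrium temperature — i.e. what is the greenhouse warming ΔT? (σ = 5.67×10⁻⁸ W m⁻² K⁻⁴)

ΔT ≈ 195.1 K

S = 1740/1.11² = 1412 W m⁻².
T_eq = [S(1−A)/(4σ)]^(1/4) = [1412×0.84/(4×5.67×10⁻⁸)]^(1/4) = 268.9 K.
ΔT = T_surf − T_eq = 464 − 268.9.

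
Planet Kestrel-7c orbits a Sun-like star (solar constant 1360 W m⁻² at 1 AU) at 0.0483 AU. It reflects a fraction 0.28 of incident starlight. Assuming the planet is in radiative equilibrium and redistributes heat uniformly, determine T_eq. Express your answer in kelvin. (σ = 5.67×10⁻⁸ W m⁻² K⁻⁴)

T_eq ≈ 1170 K

Flux at 0.0483 AU: S = 1360/0.0483² = 5.83×10⁵ W m⁻².
Energy balance: absorbed = emitted ⇒ πR²·S(1−A) = 4πR²·σT_eq⁴, so T_eq⁴ = S(1−A)/(4σ).
T_eq = [5.83×10⁵ × 0.72 / (4 × 5.67×10⁻⁸)]^(1/4) = (1.85×10¹²)^(1/4) = 1170 K.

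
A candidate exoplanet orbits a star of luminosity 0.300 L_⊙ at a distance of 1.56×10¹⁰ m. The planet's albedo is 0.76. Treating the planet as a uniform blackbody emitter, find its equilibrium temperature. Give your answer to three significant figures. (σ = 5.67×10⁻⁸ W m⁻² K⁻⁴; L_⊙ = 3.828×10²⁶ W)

L = 0.300 × 3.828×10²⁶ = 1.15×10²⁶ W.
Flux: S = L/(4πd²) = 1.15×10²⁶/(4π×(1.56×10¹⁰)²) = 3.76×10⁴ W m⁻².
Energy balance: absorbed = emitted ⇒ πR²·S(1−A) = 4πR²·σT_eq⁴, so T_eq⁴ = S(1−A)/(4σ).
T_eq = [3.76×10⁴ × 0.24 / (4 × 5.67×10⁻⁸)]^(1/4) = (3.97×10¹⁰)^(1/4) = 446 K.

T_eq ≈ 446 K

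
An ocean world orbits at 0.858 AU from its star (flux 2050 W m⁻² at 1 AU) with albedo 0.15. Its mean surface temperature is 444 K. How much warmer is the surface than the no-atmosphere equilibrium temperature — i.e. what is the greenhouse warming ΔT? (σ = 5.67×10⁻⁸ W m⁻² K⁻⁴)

ΔT ≈ 124.4 K

S = 2050/0.858² = 2785 W m⁻².
T_eq = [S(1−A)/(4σ)]^(1/4) = [2785×0.85/(4×5.67×10⁻⁸)]^(1/4) = 319.6 K.
ΔT = T_surf − T_eq = 444 − 319.6.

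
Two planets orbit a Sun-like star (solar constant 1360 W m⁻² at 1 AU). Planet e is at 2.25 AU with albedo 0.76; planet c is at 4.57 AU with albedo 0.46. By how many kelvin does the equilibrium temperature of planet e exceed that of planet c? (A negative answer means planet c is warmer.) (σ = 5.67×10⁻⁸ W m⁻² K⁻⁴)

ΔT ≈ 18.3 K

T_eq = [S₀(1−A)/(4σd²)]^(1/4), so T ∝ (1−A)^(1/4) / √d.
T₁ = [1360×0.24/(4×5.67×10⁻⁸×2.25²)]^(1/4) = 129.85 K.
T₂ = [1360×0.54/(4×5.67×10⁻⁸×4.57²)]^(1/4) = 111.59 K.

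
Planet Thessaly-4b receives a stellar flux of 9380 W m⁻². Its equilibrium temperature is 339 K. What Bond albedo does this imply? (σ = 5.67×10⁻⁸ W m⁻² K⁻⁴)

A ≈ 0.68

From T_eq⁴ = S(1−A)/(4σ): 1−A = 4σT_eq⁴/S.
1−A = 4 × 5.67×10⁻⁸ × (339)⁴ / 9380 = 0.319.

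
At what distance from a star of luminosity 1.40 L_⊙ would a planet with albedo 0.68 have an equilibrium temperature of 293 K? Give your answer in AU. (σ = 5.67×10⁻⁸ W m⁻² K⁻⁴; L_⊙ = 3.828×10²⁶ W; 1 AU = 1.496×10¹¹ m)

d ≈ 0.604 AU

L = 1.40 × 3.828×10²⁶ = 5.36×10²⁶ W.
From T_eq⁴ = L(1−A)/(16πσd²): d = √[L(1−A)/(16πσT_eq⁴)].
d = √[5.36×10²⁶ × 0.32 / (16π × 5.67×10⁻⁸ × (293)⁴)] = 9.04×10¹⁰ m = 0.604 AU.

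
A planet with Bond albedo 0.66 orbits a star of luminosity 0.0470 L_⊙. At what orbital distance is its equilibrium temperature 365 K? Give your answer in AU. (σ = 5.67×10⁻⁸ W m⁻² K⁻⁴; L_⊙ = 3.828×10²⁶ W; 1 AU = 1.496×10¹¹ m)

L = 0.0470 × 3.828×10²⁶ = 1.80×10²⁵ W.
From T_eq⁴ = L(1−A)/(16πσd²): d = √[L(1−A)/(16πσT_eq⁴)].
d = √[1.80×10²⁵ × 0.34 / (16π × 5.67×10⁻⁸ × (365)⁴)] = 1.10×10¹⁰ m = 0.0735 AU.

d ≈ 0.0735 AU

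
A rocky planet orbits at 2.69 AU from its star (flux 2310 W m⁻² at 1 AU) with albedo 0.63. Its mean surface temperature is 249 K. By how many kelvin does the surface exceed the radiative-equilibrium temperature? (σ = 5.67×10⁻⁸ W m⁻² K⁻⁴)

S = 2310/2.69² = 319.2 W m⁻².
T_eq = [S(1−A)/(4σ)]^(1/4) = [319.2×0.37/(4×5.67×10⁻⁸)]^(1/4) = 151.1 K.
ΔT = T_surf − T_eq = 249 − 151.1.

ΔT ≈ 97.9 K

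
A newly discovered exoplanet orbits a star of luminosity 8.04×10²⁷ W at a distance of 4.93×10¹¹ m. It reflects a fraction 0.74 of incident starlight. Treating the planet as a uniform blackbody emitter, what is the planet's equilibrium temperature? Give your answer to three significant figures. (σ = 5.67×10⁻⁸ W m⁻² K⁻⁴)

Flux: S = L/(4πd²) = 8.04×10²⁷/(4π×(4.93×10¹¹)²) = 2630 W m⁻².
Energy balance: absorbed = emitted ⇒ πR²·S(1−A) = 4πR²·σT_eq⁴, so T_eq⁴ = S(1−A)/(4σ).
T_eq = [2630 × 0.26 / (4 × 5.67×10⁻⁸)]^(1/4) = (3.02×10⁹)^(1/4) = 234 K.

T_eq ≈ 234 K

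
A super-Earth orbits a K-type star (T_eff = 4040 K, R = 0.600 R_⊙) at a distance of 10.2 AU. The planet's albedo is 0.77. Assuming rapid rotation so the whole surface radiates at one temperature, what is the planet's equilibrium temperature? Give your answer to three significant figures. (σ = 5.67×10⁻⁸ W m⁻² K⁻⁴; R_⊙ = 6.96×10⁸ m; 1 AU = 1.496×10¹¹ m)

R_⋆ = 0.600 × 6.96×10⁸ = 4.18×10⁸ m.
d = 10.2 AU = 1.53×10¹² m.
L = 4πR_⋆²σT_⋆⁴ = 4π(4.18×10⁸)² × 5.67×10⁻⁸ × (4040)⁴ = 3.31×10²⁵ W.
S = L/(4πd²) = 1.13 W m⁻².
Energy balance: absorbed = emitted ⇒ πR²·S(1−A) = 4πR²·σT_eq⁴, so T_eq⁴ = S(1−A)/(4σ).
T_eq = [1.13 × 0.23 / (4 × 5.67×10⁻⁸)]^(1/4) = (1.15×10⁶)^(1/4) = 32.7 K.

T_eq ≈ 32.7 K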